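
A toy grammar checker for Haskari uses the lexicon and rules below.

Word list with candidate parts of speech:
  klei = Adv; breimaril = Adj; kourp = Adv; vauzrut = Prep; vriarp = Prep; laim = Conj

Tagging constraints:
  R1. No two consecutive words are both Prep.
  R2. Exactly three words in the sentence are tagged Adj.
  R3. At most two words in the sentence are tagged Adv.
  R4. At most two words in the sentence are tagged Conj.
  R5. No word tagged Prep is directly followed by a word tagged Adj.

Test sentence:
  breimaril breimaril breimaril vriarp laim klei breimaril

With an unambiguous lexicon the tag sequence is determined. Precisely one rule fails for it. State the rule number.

2

Fixed tagging: Adj Adj Adj Prep Conj Adv Adj.
Checking each rule: R1 pass, R2 fail, R3 pass, R4 pass, R5 pass.
Only rule 2 fails.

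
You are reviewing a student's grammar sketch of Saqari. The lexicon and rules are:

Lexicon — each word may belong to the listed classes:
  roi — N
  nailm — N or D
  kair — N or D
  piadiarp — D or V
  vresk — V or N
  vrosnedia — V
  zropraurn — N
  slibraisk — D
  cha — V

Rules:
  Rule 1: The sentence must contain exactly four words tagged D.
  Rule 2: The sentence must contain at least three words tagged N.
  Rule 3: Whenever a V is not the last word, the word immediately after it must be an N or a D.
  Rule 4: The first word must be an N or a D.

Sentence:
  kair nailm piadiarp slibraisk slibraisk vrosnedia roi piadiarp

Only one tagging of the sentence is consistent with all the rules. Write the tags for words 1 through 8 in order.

N N D D D V N D

Candidates per position — 1:kair {N,D}; 2:nailm {N,D}; 3:piadiarp {D,V}; 4:slibraisk {D}; 5:slibraisk {D}; 6:vrosnedia {V}; 7:roi {N}; 8:piadiarp {D,V}.
Position 1: tagging it D would leave rule 2 unsatisfiable, so it must be N.
Position 2: tagging it D would leave rule 2 unsatisfiable, so it must be N.
Position 3: tagging it V would leave rule 1 unsatisfiable, so it must be D.
Position 8: tagging it V would leave rule 1 unsatisfiable, so it must be D.
The unique satisfying tagging is: N N D D D V N D.
Rule-by-rule: rule 1 ok; rule 2 ok; rule 3 ok; rule 4 ok.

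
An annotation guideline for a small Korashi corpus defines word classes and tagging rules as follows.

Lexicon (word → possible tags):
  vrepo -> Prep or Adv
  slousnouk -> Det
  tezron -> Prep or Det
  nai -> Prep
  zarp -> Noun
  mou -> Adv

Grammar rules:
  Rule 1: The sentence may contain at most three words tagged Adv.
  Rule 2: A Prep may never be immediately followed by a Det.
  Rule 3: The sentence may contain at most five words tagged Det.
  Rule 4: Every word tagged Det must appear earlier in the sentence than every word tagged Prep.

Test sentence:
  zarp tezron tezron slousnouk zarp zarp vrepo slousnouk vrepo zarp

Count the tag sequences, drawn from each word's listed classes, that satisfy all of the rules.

2

Candidates per position — 1:zarp {Noun}; 2:tezron {Prep,Det}; 3:tezron {Prep,Det}; 4:slousnouk {Det}; 5:zarp {Noun}; 6:zarp {Noun}; 7:vrepo {Prep,Adv}; 8:slousnouk {Det}; 9:vrepo {Prep,Adv}; 10:zarp {Noun}.
There are 16 candidate sequences in total.
The sequences that satisfy every rule: Noun Det Det Det Noun Noun Adv Det Prep Noun; Noun Det Det Det Noun Noun Adv Det Adv Noun.
Count = 2.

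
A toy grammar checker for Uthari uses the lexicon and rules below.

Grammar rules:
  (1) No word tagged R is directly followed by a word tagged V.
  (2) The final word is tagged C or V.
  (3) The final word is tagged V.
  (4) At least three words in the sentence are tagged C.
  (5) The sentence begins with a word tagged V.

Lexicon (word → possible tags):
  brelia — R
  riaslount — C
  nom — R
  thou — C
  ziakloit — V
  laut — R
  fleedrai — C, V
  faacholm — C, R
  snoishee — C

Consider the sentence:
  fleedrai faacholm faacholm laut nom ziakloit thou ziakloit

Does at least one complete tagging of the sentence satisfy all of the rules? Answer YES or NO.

Candidates per position — 1:fleedrai {C,V}; 2:faacholm {C,R}; 3:faacholm {C,R}; 4:laut {R}; 5:nom {R}; 6:ziakloit {V}; 7:thou {C}; 8:ziakloit {V}.
Rule 1 cannot be satisfied by any choice of tags from the lexicon.
So there is no consistent tagging.

NO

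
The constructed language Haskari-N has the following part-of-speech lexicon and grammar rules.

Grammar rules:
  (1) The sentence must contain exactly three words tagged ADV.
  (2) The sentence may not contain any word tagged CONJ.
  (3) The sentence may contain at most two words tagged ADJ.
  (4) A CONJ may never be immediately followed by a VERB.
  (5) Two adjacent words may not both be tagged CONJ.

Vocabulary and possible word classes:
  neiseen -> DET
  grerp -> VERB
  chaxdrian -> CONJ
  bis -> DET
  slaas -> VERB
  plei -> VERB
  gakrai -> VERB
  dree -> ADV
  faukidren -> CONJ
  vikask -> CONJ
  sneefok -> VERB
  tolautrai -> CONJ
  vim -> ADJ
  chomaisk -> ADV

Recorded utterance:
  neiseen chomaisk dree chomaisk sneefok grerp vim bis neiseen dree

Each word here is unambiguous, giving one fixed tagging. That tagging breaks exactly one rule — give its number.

Fixed tagging: DET ADV ADV ADV VERB VERB ADJ DET DET ADV.
Checking each rule: R1 violated, R2 holds, R3 holds, R4 holds, R5 holds.
Only rule 1 fails.

1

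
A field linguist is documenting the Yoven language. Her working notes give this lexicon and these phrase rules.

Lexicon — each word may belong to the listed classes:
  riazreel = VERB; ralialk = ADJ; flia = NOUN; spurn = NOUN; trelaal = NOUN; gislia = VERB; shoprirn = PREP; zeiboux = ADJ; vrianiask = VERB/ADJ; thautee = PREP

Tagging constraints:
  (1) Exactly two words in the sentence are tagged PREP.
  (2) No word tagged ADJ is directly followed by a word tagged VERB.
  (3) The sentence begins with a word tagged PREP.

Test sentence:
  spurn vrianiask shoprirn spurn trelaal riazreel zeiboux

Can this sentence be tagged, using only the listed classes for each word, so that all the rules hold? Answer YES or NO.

Candidates per position — 1:spurn {NOUN}; 2:vrianiask {VERB,ADJ}; 3:shoprirn {PREP}; 4:spurn {NOUN}; 5:trelaal {NOUN}; 6:riazreel {VERB}; 7:zeiboux {ADJ}.
Rule 1 cannot be satisfied by any choice of tags from the lexicon.
So there is no consistent tagging.

NO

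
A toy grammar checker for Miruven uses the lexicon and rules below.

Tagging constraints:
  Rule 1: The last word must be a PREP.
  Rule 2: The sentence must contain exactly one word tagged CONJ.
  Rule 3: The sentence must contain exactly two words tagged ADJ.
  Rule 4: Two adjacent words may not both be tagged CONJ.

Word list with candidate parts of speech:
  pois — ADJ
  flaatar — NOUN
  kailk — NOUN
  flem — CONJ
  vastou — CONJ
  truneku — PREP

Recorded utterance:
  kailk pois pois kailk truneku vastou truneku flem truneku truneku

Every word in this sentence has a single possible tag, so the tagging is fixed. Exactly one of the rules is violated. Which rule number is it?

Fixed tagging: NOUN ADJ ADJ NOUN PREP CONJ PREP CONJ PREP PREP.
Checking each rule: R1 ✓, R2 ✗, R3 ✓, R4 ✓.
Only rule 2 fails.

2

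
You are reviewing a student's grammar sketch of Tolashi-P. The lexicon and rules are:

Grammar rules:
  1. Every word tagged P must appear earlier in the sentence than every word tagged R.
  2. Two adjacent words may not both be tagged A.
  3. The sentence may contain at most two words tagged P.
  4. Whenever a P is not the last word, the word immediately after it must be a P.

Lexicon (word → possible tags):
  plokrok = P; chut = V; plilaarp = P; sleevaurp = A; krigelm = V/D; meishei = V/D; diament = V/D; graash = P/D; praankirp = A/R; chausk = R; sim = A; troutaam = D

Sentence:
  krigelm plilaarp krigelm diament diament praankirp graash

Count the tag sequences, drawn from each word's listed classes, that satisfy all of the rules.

Candidates per position — 1:krigelm {V,D}; 2:plilaarp {P}; 3:krigelm {V,D}; 4:diament {V,D}; 5:diament {V,D}; 6:praankirp {A,R}; 7:graash {P,D}.
There are 64 candidate sequences in total.
Rule 4 cannot be satisfied by any choice of tags from the lexicon.
So there is no consistent tagging.
Count = 0.

0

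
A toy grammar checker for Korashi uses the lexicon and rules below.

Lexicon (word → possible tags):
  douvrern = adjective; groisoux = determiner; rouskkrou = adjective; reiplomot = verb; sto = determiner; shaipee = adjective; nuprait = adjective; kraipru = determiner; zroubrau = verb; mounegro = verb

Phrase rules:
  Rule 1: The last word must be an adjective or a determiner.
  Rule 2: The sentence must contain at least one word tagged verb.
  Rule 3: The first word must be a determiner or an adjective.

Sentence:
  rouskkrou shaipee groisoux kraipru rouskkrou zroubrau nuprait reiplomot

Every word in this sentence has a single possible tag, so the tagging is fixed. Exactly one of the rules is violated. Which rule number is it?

1

Fixed tagging: adjective adjective determiner determiner adjective verb adjective verb.
Applying the rules: R1 fail, R2 pass, R3 pass.
Only rule 1 fails.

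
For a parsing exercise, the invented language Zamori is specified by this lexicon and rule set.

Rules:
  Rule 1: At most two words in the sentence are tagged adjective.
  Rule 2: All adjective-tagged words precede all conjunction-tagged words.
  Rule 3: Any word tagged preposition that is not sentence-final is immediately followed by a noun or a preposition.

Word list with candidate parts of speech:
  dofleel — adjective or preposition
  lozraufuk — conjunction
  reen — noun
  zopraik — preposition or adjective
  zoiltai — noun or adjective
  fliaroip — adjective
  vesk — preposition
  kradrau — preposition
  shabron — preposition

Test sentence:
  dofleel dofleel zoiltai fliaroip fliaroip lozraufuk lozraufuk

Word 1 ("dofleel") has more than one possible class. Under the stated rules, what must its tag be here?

preposition

Candidates per position — 1:dofleel {adjective,preposition}; 2:dofleel {adjective,preposition}; 3:zoiltai {noun,adjective}; 4:fliaroip {adjective}; 5:fliaroip {adjective}; 6:lozraufuk {conjunction}; 7:lozraufuk {conjunction}.
Position 1: tagging it adjective would leave rule 1 unsatisfiable, so it must be preposition.
Position 2: tagging it adjective would leave rule 1 unsatisfiable, so it must be preposition.
Position 3: tagging it adjective would leave rule 1 unsatisfiable, so it must be noun.
So the tagging must be: preposition preposition noun adjective adjective conjunction conjunction.
Check: rule 1 ✓; rule 2 ✓; rule 3 ✓.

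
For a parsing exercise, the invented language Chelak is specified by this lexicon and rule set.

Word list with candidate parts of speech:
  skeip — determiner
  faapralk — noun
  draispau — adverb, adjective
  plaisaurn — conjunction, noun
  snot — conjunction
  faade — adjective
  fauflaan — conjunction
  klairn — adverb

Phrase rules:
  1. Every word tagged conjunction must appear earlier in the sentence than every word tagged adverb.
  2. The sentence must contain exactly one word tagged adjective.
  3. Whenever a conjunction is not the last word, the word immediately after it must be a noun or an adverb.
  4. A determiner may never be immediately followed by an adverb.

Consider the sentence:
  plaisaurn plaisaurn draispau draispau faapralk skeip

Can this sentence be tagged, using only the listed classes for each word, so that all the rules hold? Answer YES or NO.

Candidates per position — 1:plaisaurn {conjunction,noun}; 2:plaisaurn {conjunction,noun}; 3:draispau {adverb,adjective}; 4:draispau {adverb,adjective}; 5:faapralk {noun}; 6:skeip {determiner}.
One satisfying assignment: noun noun adverb adjective noun determiner.
Rule-by-rule: rule 1 holds; rule 2 holds; rule 3 holds; rule 4 holds.

YES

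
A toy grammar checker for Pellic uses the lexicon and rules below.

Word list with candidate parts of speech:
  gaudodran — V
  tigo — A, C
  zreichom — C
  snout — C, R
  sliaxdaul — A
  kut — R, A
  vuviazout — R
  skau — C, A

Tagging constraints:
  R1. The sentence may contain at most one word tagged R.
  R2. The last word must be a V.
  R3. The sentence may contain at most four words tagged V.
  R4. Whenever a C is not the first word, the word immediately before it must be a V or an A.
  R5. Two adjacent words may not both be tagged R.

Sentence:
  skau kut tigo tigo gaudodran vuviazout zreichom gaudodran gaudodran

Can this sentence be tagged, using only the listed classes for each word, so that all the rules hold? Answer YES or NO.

Candidates per position — 1:skau {C,A}; 2:kut {R,A}; 3:tigo {A,C}; 4:tigo {A,C}; 5:gaudodran {V}; 6:vuviazout {R}; 7:zreichom {C}; 8:gaudodran {V}; 9:gaudodran {V}.
Rule 4 cannot be satisfied by any choice of tags from the lexicon.
So there is no consistent tagging.

NO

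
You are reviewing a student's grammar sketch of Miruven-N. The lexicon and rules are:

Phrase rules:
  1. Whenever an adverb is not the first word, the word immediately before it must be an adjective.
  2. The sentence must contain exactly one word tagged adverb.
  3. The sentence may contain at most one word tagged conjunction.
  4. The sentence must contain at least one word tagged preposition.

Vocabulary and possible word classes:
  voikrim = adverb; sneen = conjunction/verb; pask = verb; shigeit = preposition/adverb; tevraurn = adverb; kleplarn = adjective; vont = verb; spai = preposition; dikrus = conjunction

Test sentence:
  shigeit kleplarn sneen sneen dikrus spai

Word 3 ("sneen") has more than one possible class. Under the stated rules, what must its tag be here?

verb

Candidates per position — 1:shigeit {preposition,adverb}; 2:kleplarn {adjective}; 3:sneen {conjunction,verb}; 4:sneen {conjunction,verb}; 5:dikrus {conjunction}; 6:spai {preposition}.
If word 1 were preposition, no tagging could satisfy rule 2; so word 1 is adverb.
If word 3 were conjunction, no tagging could satisfy rule 3; so word 3 is verb.
If word 4 were conjunction, no tagging could satisfy rule 3; so word 4 is verb.
That leaves exactly one tagging: adverb adjective verb verb conjunction preposition.
Verifying each rule — rule 1 ok; rule 2 ok; rule 3 ok; rule 4 ok.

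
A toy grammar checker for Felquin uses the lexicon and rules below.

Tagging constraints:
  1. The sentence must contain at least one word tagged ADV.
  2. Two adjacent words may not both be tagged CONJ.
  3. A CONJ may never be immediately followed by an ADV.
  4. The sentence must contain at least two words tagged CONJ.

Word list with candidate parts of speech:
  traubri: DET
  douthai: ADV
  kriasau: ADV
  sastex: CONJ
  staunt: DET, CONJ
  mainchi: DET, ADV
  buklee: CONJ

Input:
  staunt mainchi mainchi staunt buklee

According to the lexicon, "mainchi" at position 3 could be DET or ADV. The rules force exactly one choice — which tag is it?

Candidates per position — 1:staunt {DET,CONJ}; 2:mainchi {DET,ADV}; 3:mainchi {DET,ADV}; 4:staunt {DET,CONJ}; 5:buklee {CONJ}.
At position 4, choosing CONJ makes rule 2 impossible to satisfy; hence DET.
At position 1, choosing DET makes rule 4 impossible to satisfy; hence CONJ.
At position 2, choosing ADV makes rule 3 impossible to satisfy; hence DET.
At position 3, choosing DET makes rule 1 impossible to satisfy; hence ADV.
So the tagging must be: CONJ DET ADV DET CONJ.
Check: rule 1 ok; rule 2 ok; rule 3 ok; rule 4 ok.

ADV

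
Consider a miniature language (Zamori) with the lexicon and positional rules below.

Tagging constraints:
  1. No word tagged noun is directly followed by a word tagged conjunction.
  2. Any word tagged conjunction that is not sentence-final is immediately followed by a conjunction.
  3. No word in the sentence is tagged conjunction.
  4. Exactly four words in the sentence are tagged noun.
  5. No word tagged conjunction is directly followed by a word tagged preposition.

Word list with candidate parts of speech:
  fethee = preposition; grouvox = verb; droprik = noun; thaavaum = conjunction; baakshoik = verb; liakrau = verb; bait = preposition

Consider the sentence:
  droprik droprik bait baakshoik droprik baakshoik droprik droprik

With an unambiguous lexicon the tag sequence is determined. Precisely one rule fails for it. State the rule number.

4

Fixed tagging: noun noun preposition verb noun verb noun noun.
Checking each rule: R1 holds, R2 holds, R3 holds, R4 violated, R5 holds.
Only rule 4 fails.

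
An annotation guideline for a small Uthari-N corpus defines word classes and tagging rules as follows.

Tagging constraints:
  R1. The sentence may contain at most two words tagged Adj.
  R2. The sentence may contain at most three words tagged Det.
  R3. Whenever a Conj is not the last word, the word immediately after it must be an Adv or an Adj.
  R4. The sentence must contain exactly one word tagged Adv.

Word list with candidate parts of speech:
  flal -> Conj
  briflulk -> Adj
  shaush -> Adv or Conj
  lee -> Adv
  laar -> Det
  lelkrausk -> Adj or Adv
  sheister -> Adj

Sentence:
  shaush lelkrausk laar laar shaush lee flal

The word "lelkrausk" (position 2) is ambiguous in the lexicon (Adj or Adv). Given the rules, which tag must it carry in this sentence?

Adj

Candidates per position — 1:shaush {Adv,Conj}; 2:lelkrausk {Adj,Adv}; 3:laar {Det}; 4:laar {Det}; 5:shaush {Adv,Conj}; 6:lee {Adv}; 7:flal {Conj}.
Position 1: Adv is ruled out by rule 4; that leaves Conj.
Position 2: Adv is ruled out by rule 4; that leaves Adj.
Position 5: Adv is ruled out by rule 4; that leaves Conj.
That leaves exactly one tagging: Conj Adj Det Det Conj Adv Conj.
Verifying each rule — rule 1 satisfied; rule 2 satisfied; rule 3 satisfied; rule 4 satisfied.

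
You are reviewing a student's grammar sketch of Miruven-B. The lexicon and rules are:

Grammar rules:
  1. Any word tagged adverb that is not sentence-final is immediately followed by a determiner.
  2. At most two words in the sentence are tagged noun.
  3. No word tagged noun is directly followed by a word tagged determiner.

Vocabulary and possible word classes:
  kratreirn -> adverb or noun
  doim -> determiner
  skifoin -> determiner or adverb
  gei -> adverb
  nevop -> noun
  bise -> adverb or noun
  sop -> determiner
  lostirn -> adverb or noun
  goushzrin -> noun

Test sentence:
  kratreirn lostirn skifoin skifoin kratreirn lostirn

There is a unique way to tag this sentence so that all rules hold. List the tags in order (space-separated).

noun adverb determiner determiner noun adverb

Candidates per position — 1:kratreirn {adverb,noun}; 2:lostirn {adverb,noun}; 3:skifoin {determiner,adverb}; 4:skifoin {determiner,adverb}; 5:kratreirn {adverb,noun}; 6:lostirn {adverb,noun}.
Position 1: adverb is ruled out by rule 1; that leaves noun.
Position 4: adverb is ruled out by rule 1; that leaves determiner.
Position 5: adverb is ruled out by rule 1; that leaves noun.
Position 6: noun is ruled out by rule 2; that leaves adverb.
Position 2: noun is ruled out by rule 2; that leaves adverb.
Position 3: adverb is ruled out by rule 1; that leaves determiner.
The unique satisfying tagging is: noun adverb determiner determiner noun adverb.
Checking: rule 1 holds; rule 2 holds; rule 3 holds.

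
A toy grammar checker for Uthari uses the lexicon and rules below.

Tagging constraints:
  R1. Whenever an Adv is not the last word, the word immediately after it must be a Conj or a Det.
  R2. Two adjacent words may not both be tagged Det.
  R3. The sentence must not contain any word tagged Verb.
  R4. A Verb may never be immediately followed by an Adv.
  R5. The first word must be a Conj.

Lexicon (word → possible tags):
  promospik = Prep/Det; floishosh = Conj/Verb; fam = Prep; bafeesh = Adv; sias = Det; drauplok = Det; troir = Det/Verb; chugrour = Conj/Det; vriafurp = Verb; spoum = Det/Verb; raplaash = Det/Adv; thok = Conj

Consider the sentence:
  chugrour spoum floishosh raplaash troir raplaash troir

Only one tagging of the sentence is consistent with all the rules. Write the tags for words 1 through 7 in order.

Candidates per position — 1:chugrour {Conj,Det}; 2:spoum {Det,Verb}; 3:floishosh {Conj,Verb}; 4:raplaash {Det,Adv}; 5:troir {Det,Verb}; 6:raplaash {Det,Adv}; 7:troir {Det,Verb}.
Position 1: Det is ruled out by rule 5; that leaves Conj.
Position 2: Verb is ruled out by rule 3; that leaves Det.
Position 3: Verb is ruled out by rule 3; that leaves Conj.
Position 5: Verb is ruled out by rule 3; that leaves Det.
Position 6: Det is ruled out by rule 2; that leaves Adv.
Position 7: Verb is ruled out by rule 1; that leaves Det.
Position 4: Det is ruled out by rule 2; that leaves Adv.
So the tagging must be: Conj Det Conj Adv Det Adv Det.
Check: rule 1 ok; rule 2 ok; rule 3 ok; rule 4 ok; rule 5 ok.

Conj Det Conj Adv Det Adv Det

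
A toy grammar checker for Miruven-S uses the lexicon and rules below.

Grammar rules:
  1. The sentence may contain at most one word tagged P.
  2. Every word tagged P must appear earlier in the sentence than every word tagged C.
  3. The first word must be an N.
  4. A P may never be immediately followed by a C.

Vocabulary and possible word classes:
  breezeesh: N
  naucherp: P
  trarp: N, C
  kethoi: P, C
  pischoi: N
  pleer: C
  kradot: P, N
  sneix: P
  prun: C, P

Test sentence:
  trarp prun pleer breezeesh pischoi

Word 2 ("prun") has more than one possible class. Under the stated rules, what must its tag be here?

Candidates per position — 1:trarp {N,C}; 2:prun {C,P}; 3:pleer {C}; 4:breezeesh {N}; 5:pischoi {N}.
At position 1, choosing C makes rule 3 impossible to satisfy; hence N.
At position 2, choosing P makes rule 4 impossible to satisfy; hence C.
That leaves exactly one tagging: N C C N N.
Checking: rule 1 holds; rule 2 holds; rule 3 holds; rule 4 holds.

C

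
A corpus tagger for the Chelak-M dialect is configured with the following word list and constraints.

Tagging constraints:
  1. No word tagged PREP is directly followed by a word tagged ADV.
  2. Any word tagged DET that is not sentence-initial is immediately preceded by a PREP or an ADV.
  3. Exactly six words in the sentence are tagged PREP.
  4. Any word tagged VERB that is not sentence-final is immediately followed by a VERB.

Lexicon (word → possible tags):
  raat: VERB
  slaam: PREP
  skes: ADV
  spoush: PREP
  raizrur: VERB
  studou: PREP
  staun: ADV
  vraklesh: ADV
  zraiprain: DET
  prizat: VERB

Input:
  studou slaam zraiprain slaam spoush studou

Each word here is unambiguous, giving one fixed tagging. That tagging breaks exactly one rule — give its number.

Fixed tagging: PREP PREP DET PREP PREP PREP.
Rule check: R1 pass, R2 pass, R3 fail, R4 pass.
Only rule 3 fails.

3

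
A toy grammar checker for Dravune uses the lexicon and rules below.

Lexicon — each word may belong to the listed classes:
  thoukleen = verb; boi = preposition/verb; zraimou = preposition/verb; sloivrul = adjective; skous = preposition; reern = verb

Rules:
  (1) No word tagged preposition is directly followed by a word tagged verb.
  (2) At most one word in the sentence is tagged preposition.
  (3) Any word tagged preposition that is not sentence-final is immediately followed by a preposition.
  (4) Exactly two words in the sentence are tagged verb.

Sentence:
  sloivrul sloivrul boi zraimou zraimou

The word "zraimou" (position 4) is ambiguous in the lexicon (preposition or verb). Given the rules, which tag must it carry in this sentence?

Candidates per position — 1:sloivrul {adjective}; 2:sloivrul {adjective}; 3:boi {preposition,verb}; 4:zraimou {preposition,verb}; 5:zraimou {preposition,verb}.
Position 4: the remaining choice is settled jointly with positions 3, 5 — only verb at position 4 is part of a tagging that satisfies every rule.
So the tagging must be: adjective adjective verb verb preposition.
Rule-by-rule: rule 1 satisfied; rule 2 satisfied; rule 3 satisfied; rule 4 satisfied.

verb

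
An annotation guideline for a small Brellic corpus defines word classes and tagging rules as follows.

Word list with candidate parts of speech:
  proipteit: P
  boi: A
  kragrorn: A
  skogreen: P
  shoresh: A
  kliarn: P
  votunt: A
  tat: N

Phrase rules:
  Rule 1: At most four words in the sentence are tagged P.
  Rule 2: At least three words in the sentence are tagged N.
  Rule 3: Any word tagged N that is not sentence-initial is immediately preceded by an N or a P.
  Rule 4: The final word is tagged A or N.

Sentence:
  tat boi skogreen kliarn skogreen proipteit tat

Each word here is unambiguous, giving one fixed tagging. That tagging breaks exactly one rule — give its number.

Fixed tagging: N A P P P P N.
Applying the rules: R1 pass, R2 fail, R3 pass, R4 pass.
Only rule 2 fails.

2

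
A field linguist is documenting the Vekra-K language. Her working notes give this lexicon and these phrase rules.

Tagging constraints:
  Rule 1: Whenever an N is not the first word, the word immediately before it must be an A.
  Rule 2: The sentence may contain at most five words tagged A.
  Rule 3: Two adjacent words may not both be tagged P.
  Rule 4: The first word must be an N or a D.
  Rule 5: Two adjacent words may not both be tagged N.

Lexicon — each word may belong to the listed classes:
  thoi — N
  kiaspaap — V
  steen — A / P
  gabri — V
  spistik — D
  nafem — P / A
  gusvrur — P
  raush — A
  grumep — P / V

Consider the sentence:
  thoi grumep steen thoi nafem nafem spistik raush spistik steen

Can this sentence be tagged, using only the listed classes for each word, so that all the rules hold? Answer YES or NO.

Candidates per position — 1:thoi {N}; 2:grumep {P,V}; 3:steen {A,P}; 4:thoi {N}; 5:nafem {P,A}; 6:nafem {P,A}; 7:spistik {D}; 8:raush {A}; 9:spistik {D}; 10:steen {A,P}.
One satisfying assignment: N P A N A A D A D P.
Check: rule 1 ✓; rule 2 ✓; rule 3 ✓; rule 4 ✓; rule 5 ✓.

YES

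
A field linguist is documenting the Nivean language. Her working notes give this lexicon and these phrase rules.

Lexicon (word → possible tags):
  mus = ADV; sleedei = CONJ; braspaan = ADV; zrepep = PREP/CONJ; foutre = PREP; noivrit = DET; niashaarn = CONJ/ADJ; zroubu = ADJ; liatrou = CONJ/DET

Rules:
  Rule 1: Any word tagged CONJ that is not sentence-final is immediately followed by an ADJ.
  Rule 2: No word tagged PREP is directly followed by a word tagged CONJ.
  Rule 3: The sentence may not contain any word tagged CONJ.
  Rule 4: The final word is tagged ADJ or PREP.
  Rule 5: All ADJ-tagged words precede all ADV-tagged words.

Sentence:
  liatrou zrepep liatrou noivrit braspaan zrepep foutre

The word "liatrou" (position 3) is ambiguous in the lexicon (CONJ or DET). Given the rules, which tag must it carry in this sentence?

Candidates per position — 1:liatrou {CONJ,DET}; 2:zrepep {PREP,CONJ}; 3:liatrou {CONJ,DET}; 4:noivrit {DET}; 5:braspaan {ADV}; 6:zrepep {PREP,CONJ}; 7:foutre {PREP}.
Position 1: CONJ is ruled out by rule 1; that leaves DET.
Position 2: CONJ is ruled out by rule 1; that leaves PREP.
Position 3: CONJ is ruled out by rule 1; that leaves DET.
Position 6: CONJ is ruled out by rule 1; that leaves PREP.
The only consistent sequence is: DET PREP DET DET ADV PREP PREP.
Verifying each rule — rule 1 holds; rule 2 holds; rule 3 holds; rule 4 holds; rule 5 holds.

DET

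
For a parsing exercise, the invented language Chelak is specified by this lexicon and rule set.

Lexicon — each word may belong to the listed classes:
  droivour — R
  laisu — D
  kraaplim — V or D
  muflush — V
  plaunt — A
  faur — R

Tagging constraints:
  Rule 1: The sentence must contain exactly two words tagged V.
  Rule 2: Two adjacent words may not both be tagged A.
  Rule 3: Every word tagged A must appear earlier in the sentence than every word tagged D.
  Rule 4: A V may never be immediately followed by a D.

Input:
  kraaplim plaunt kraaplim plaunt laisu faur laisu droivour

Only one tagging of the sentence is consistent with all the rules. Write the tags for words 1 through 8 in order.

Candidates per position — 1:kraaplim {V,D}; 2:plaunt {A}; 3:kraaplim {V,D}; 4:plaunt {A}; 5:laisu {D}; 6:faur {R}; 7:laisu {D}; 8:droivour {R}.
If word 1 were D, no tagging could satisfy rule 1; so word 1 is V.
If word 3 were D, no tagging could satisfy rule 1; so word 3 is V.
So the tagging must be: V A V A D R D R.
Checking: rule 1 satisfied; rule 2 satisfied; rule 3 satisfied; rule 4 satisfied.

V A V A D R D R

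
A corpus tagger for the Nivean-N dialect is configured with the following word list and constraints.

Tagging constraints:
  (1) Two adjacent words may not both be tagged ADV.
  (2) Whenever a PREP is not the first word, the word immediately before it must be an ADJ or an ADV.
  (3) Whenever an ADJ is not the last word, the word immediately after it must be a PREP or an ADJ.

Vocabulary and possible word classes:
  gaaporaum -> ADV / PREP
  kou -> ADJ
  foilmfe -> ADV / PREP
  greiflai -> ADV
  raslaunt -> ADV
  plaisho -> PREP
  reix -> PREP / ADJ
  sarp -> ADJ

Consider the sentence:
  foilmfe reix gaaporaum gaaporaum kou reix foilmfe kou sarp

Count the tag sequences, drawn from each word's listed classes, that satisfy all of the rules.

Candidates per position — 1:foilmfe {ADV,PREP}; 2:reix {PREP,ADJ}; 3:gaaporaum {ADV,PREP}; 4:gaaporaum {ADV,PREP}; 5:kou {ADJ}; 6:reix {PREP,ADJ}; 7:foilmfe {ADV,PREP}; 8:kou {ADJ}; 9:sarp {ADJ}.
There are 64 candidate sequences in total.
Checking each against the rules leaves 6 sequences.
Count = 6.

6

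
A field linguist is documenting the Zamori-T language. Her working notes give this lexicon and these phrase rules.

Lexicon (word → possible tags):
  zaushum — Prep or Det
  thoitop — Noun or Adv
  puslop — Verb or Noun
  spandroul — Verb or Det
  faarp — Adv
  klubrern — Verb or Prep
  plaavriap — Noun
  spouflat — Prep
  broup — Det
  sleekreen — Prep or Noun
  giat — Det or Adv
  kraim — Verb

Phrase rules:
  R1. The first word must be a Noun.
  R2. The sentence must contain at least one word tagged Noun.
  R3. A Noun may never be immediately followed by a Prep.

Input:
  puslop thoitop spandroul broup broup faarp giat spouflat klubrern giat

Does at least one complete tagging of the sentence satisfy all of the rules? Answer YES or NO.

Candidates per position — 1:puslop {Verb,Noun}; 2:thoitop {Noun,Adv}; 3:spandroul {Verb,Det}; 4:broup {Det}; 5:broup {Det}; 6:faarp {Adv}; 7:giat {Det,Adv}; 8:spouflat {Prep}; 9:klubrern {Verb,Prep}; 10:giat {Det,Adv}.
One satisfying assignment: Noun Adv Verb Det Det Adv Adv Prep Prep Adv.
Verifying each rule — rule 1 ✓; rule 2 ✓; rule 3 ✓.

YES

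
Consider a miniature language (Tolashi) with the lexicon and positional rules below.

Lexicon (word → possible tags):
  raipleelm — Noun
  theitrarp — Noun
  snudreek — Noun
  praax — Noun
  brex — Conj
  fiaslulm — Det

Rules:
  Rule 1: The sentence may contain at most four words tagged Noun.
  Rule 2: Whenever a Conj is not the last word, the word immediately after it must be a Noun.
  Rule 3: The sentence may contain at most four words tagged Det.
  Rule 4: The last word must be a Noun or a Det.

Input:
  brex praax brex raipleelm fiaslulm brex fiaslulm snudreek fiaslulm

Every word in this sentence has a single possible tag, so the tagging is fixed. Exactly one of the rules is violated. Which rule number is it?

2

Fixed tagging: Conj Noun Conj Noun Det Conj Det Noun Det.
Applying the rules: R1 holds, R2 violated, R3 holds, R4 holds.
Only rule 2 fails.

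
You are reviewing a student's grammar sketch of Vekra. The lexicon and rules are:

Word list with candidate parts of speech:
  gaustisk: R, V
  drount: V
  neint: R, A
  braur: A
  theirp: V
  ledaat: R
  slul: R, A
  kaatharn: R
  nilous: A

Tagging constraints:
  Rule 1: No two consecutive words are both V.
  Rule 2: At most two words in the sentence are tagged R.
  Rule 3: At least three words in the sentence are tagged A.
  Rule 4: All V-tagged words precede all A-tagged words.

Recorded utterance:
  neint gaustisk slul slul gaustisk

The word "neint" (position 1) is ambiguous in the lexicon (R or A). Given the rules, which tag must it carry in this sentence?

A

Candidates per position — 1:neint {R,A}; 2:gaustisk {R,V}; 3:slul {R,A}; 4:slul {R,A}; 5:gaustisk {R,V}.
Position 1: tagging it R would leave rule 3 unsatisfiable, so it must be A.
Position 2: tagging it V would leave rule 4 unsatisfiable, so it must be R.
Position 3: tagging it R would leave rule 3 unsatisfiable, so it must be A.
Position 4: tagging it R would leave rule 3 unsatisfiable, so it must be A.
Position 5: tagging it V would leave rule 4 unsatisfiable, so it must be R.
That leaves exactly one tagging: A R A A R.
Rule-by-rule: rule 1 ✓; rule 2 ✓; rule 3 ✓; rule 4 ✓.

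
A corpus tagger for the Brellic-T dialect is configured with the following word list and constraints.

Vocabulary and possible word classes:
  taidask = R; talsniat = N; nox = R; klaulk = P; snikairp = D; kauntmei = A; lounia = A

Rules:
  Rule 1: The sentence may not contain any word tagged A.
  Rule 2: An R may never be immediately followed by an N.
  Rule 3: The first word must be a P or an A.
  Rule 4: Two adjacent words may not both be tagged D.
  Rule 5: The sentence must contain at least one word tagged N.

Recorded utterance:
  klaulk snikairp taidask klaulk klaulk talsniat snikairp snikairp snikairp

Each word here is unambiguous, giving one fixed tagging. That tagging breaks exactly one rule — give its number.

4

Fixed tagging: P D R P P N D D D.
Rule check: R1 pass, R2 pass, R3 pass, R4 fail, R5 pass.
Only rule 4 fails.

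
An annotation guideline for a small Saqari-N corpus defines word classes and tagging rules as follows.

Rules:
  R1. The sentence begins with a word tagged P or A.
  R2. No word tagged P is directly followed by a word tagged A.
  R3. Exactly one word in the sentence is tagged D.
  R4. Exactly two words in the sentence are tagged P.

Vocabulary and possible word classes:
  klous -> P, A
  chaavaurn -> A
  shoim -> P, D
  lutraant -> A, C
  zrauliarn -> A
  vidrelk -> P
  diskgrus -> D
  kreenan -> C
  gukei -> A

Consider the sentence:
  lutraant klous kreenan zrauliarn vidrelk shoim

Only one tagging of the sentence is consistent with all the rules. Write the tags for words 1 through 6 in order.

Candidates per position — 1:lutraant {A,C}; 2:klous {P,A}; 3:kreenan {C}; 4:zrauliarn {A}; 5:vidrelk {P}; 6:shoim {P,D}.
Position 1: C is ruled out by rule 1; that leaves A.
Position 6: P is ruled out by rule 3; that leaves D.
Position 2: A is ruled out by rule 4; that leaves P.
The unique satisfying tagging is: A P C A P D.
Verifying each rule — rule 1 holds; rule 2 holds; rule 3 holds; rule 4 holds.

A P C A P D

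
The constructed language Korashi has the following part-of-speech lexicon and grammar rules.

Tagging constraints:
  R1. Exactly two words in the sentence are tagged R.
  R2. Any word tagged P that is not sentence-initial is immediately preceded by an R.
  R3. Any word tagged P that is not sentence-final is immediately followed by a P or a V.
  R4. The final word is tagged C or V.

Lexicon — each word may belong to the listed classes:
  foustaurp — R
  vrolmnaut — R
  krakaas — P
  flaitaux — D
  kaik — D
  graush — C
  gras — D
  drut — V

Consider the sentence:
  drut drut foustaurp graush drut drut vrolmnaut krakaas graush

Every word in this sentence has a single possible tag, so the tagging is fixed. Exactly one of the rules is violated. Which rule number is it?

3

Fixed tagging: V V R C V V R P C.
Checking each rule: R1 ✓, R2 ✓, R3 ✗, R4 ✓.
Only rule 3 fails.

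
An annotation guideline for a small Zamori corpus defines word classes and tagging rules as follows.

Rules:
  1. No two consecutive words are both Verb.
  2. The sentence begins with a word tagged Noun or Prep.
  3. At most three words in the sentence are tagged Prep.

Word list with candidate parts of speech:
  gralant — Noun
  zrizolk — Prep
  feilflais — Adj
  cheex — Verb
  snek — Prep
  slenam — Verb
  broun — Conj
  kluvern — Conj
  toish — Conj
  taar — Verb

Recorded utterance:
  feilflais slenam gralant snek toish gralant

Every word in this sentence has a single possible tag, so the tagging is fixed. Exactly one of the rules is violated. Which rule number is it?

Fixed tagging: Adj Verb Noun Prep Conj Noun.
Checking each rule: R1 ✓, R2 ✗, R3 ✓.
Only rule 2 fails.

2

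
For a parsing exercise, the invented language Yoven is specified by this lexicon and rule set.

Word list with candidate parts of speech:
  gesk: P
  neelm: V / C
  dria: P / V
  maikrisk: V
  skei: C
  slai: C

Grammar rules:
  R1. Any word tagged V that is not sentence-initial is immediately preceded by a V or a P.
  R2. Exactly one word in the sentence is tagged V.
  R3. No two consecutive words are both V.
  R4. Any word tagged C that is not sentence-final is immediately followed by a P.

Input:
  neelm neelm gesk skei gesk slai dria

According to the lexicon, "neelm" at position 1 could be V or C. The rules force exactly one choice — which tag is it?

V

Candidates per position — 1:neelm {V,C}; 2:neelm {V,C}; 3:gesk {P}; 4:skei {C}; 5:gesk {P}; 6:slai {C}; 7:dria {P,V}.
Position 1: C is ruled out by rule 4; that leaves V.
Position 2: V is ruled out by rule 2; that leaves C.
Position 7: V is ruled out by rule 1; that leaves P.
The only consistent sequence is: V C P C P C P.
Verifying each rule — rule 1 holds; rule 2 holds; rule 3 holds; rule 4 holds.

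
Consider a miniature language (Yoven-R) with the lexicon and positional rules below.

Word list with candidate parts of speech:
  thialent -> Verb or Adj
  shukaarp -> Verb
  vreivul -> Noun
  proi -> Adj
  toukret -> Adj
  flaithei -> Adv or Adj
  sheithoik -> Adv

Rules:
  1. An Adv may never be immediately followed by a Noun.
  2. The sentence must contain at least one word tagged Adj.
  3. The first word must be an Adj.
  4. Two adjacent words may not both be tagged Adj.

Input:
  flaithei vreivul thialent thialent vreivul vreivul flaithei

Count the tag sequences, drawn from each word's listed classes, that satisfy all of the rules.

6

Candidates per position — 1:flaithei {Adv,Adj}; 2:vreivul {Noun}; 3:thialent {Verb,Adj}; 4:thialent {Verb,Adj}; 5:vreivul {Noun}; 6:vreivul {Noun}; 7:flaithei {Adv,Adj}.
There are 16 candidate sequences in total.
Checking each against the rules leaves 6 sequences.
Count = 6.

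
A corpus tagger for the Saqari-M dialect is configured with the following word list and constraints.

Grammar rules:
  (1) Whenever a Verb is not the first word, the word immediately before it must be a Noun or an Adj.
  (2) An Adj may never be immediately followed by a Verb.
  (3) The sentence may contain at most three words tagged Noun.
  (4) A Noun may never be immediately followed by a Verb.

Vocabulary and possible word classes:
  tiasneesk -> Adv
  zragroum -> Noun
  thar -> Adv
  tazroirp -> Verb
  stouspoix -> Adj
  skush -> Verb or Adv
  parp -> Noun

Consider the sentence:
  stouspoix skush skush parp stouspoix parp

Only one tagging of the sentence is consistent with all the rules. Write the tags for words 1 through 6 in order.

Adj Adv Adv Noun Adj Noun

Candidates per position — 1:stouspoix {Adj}; 2:skush {Verb,Adv}; 3:skush {Verb,Adv}; 4:parp {Noun}; 5:stouspoix {Adj}; 6:parp {Noun}.
Position 2: tagging it Verb would leave rule 2 unsatisfiable, so it must be Adv.
Position 3: tagging it Verb would leave rule 1 unsatisfiable, so it must be Adv.
So the tagging must be: Adj Adv Adv Noun Adj Noun.
Check: rule 1 ✓; rule 2 ✓; rule 3 ✓; rule 4 ✓.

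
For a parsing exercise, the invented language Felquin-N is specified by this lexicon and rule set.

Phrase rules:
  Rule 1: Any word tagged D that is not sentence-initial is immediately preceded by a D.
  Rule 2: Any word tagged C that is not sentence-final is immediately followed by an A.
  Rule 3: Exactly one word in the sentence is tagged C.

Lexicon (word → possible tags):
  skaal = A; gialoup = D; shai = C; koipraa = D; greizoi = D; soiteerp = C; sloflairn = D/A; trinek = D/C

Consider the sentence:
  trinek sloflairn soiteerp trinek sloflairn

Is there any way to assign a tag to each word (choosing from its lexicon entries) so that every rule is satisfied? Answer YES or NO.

Candidates per position — 1:trinek {D,C}; 2:sloflairn {D,A}; 3:soiteerp {C}; 4:trinek {D,C}; 5:sloflairn {D,A}.
Rule 2 cannot be satisfied by any choice of tags from the lexicon.
So there is no consistent tagging.

NO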